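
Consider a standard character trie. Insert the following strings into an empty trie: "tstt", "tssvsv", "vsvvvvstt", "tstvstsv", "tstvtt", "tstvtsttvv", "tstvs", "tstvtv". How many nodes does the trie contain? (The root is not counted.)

Count nodes per top-level branch (shared prefixes stored once):
  't'-branch (tssvsv, tstt, tstvs, tstvstsv, tstvtsttvv, tstvtt, tstvtv): 21 nodes
  'v'-branch (vsvvvvstt): 9 nodes
Sum: 30

30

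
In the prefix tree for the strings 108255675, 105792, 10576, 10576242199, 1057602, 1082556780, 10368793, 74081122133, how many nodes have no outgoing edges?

7

Leaves are exactly the stored words that no other stored word extends.
Those words: "10368793", "1057602", "10576242199", "105792", "108255675", "1082556780", "74081122133"
Leaf count: 7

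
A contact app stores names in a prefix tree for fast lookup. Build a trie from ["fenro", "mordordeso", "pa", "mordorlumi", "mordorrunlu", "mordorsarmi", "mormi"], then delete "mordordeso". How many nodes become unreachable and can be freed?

After clearing the end-marker at "mordordeso", prune upward until reaching a node still needed by another word.
The suffix "deso" (4 nodes) is used only by "mordordeso"; the node for "mordor" still has the child "l", so pruning stops there.
Nodes removed: 4

4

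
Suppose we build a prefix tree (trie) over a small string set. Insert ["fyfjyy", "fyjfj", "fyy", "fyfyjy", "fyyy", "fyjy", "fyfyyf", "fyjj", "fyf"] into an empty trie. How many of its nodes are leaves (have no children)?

Leaves are exactly the stored words that no other stored word extends.
Those words: "fyfjyy", "fyfyjy", "fyfyyf", "fyjfj", "fyjj", "fyjy", "fyyy"
Leaf count: 7

7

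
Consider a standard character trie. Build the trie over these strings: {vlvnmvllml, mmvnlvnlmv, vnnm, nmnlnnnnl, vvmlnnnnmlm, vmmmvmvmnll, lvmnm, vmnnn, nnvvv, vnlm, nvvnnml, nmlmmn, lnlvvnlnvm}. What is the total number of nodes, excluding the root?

85

For each word, the new-node count is its length minus the longest prefix already in the trie:
  "vlvnmvllml" → 10 new (v, l, v, n, m, v, l, l, m, l)
  "mmvnlvnlmv" → 10 new (m, m, v, n, l, v, n, l, m, v)
  "vnnm" → prefix "v" already present; 3 new (n, n, m)
  "nmnlnnnnl" → 9 new (n, m, n, l, n, n, n, n, l)
  "vvmlnnnnmlm" → prefix "v" already present; 10 new (v, m, l, n, n, n, n, m, l, m)
  "vmmmvmvmnll" → prefix "v" already present; 10 new (m, m, m, v, m, v, m, n, l, l)
  "lvmnm" → 5 new (l, v, m, n, m)
  "vmnnn" → prefix "vm" already present; 3 new (n, n, n)
  "nnvvv" → prefix "n" already present; 4 new (n, v, v, v)
  "vnlm" → prefix "vn" already present; 2 new (l, m)
  "nvvnnml" → prefix "n" already present; 6 new (v, v, n, n, m, l)
  "nmlmmn" → prefix "nm" already present; 4 new (l, m, m, n)
  "lnlvvnlnvm" → prefix "l" already present; 9 new (n, l, v, v, n, l, n, v, m)
Total nodes = 10 + 10 + 3 + 9 + 10 + 10 + 5 + 3 + 4 + 2 + 6 + 4 + 9 = 85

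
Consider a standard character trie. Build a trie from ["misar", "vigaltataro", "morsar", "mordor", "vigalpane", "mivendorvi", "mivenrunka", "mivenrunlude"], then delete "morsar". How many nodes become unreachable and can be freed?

3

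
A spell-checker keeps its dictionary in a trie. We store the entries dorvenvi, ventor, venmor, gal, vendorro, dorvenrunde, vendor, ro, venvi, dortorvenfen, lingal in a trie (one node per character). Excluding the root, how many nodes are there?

Insert word by word; a character creates a node only if that edge doesn't already exist:
  "dorvenvi" → 8 new (d, o, r, v, e, n, v, i)
  "ventor" → 6 new (v, e, n, t, o, r)
  "venmor" → prefix "ven" already present; 3 new (m, o, r)
  "gal" → 3 new (g, a, l)
  "vendorro" → prefix "ven" already present; 5 new (d, o, r, r, o)
  "dorvenrunde" → prefix "dorven" already present; 5 new (r, u, n, d, e)
  "vendor" → prefix "vendor" already present; 0 new (none)
  "ro" → 2 new (r, o)
  "venvi" → prefix "ven" already present; 2 new (v, i)
  "dortorvenfen" → prefix "dor" already present; 9 new (t, o, r, v, e, n, f, e, n)
  "lingal" → 6 new (l, i, n, g, a, l)
Total nodes = 8 + 6 + 3 + 3 + 5 + 5 + 0 + 2 + 2 + 9 + 6 = 49

49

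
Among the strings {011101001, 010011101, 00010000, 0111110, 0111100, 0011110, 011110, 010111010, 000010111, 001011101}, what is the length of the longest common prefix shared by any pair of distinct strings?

6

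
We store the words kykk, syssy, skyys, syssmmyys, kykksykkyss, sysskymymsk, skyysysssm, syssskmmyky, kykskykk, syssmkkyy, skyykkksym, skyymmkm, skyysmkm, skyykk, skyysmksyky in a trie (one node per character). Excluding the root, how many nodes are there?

Trace insertions, counting only characters that open a new branch:
  "kykk" → 4 new (k, y, k, k)
  "syssy" → 5 new (s, y, s, s, y)
  "skyys" → prefix "s" already present; 4 new (k, y, y, s)
  "syssmmyys" → prefix "syss" already present; 5 new (m, m, y, y, s)
  "kykksykkyss" → prefix "kykk" already present; 7 new (s, y, k, k, y, s, s)
  "sysskymymsk" → prefix "syss" already present; 7 new (k, y, m, y, m, s, k)
  "skyysysssm" → prefix "skyys" already present; 5 new (y, s, s, s, m)
  "syssskmmyky" → prefix "syss" already present; 7 new (s, k, m, m, y, k, y)
  "kykskykk" → prefix "kyk" already present; 5 new (s, k, y, k, k)
  "syssmkkyy" → prefix "syssm" already present; 4 new (k, k, y, y)
  "skyykkksym" → prefix "skyy" already present; 6 new (k, k, k, s, y, m)
  "skyymmkm" → prefix "skyy" already present; 4 new (m, m, k, m)
  "skyysmkm" → prefix "skyys" already present; 3 new (m, k, m)
  "skyykk" → prefix "skyykk" already present; 0 new (none)
  "skyysmksyky" → prefix "skyysmk" already present; 4 new (s, y, k, y)
Total nodes = 4 + 5 + 4 + 5 + 7 + 7 + 5 + 7 + 5 + 4 + 6 + 4 + 3 + 0 + 4 = 70

70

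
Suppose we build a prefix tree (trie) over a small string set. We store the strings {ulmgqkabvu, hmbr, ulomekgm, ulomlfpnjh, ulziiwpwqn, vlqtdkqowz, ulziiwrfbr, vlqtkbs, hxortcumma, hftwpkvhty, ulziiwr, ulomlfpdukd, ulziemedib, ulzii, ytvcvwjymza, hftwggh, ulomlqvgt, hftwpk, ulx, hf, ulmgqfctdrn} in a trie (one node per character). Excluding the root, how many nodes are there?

104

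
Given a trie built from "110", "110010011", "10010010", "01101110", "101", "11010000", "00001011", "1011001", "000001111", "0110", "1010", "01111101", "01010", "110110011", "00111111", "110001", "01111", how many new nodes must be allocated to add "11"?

0

"11" is already a full path in the trie; only an end-marker is added.
No new nodes are needed: 0.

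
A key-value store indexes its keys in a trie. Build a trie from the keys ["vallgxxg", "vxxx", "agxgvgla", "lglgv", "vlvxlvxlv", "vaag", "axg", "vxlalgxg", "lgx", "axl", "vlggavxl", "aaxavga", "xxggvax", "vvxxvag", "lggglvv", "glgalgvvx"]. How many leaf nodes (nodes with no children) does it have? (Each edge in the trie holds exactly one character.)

Leaves are exactly the stored words that no other stored word extends.
Those words: "aaxavga", "agxgvgla", "axg", "axl", "glgalgvvx", "lggglvv", "lglgv", "lgx", "vaag", "vallgxxg", "vlggavxl", "vlvxlvxlv", "vvxxvag", "vxlalgxg", "vxxx", "xxggvax"
Leaf count: 16

16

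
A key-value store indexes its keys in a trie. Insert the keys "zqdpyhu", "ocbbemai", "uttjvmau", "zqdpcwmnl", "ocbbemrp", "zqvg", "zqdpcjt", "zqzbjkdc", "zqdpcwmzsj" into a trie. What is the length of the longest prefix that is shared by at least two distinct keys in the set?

The deepest shared node is where two words last agree before diverging.
e.g. "zqdpcwmnl" and "zqdpcwmzsj" share the prefix "zqdpcwm" of length 7; no pair shares a longer one.
Longest shared-prefix length: 7

7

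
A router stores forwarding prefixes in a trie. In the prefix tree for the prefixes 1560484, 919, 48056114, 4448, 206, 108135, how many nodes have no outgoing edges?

Leaves are exactly the stored words that no other stored word extends.
Those words: "108135", "1560484", "206", "4448", "48056114", "919"
Leaf count: 6

6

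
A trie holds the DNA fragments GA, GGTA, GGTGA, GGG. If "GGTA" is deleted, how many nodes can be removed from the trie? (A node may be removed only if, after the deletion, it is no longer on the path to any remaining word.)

After clearing the end-marker at "GGTA", prune upward until reaching a node still needed by another word.
The suffix "A" (1 node) is used only by "GGTA"; the node for "GGT" still has the child "G", so pruning stops there.
Nodes removed: 1

1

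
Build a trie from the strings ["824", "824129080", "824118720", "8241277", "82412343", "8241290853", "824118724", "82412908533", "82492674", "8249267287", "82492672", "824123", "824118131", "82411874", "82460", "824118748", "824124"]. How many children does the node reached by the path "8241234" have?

1

Walk "8241234" from the root, arriving at one node.
Characters that immediately follow "8241234" among the stored strings: {3}.
That node has 1 child edge.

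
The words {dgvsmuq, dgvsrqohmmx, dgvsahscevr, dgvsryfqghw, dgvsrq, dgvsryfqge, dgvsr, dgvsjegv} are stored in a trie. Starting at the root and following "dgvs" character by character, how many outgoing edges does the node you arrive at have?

Follow the path "dgvs" to its node, then look at its outgoing edges.
Characters that immediately follow "dgvs" among the stored strings: {a, j, m, r}.
That node has 4 child edges.

4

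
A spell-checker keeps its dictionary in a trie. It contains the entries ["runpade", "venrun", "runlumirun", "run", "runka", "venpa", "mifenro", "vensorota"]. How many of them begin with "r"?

Filter for entries beginning with "r":
Words under "r": run, runka, runlumirun, runpade
Count: 4

4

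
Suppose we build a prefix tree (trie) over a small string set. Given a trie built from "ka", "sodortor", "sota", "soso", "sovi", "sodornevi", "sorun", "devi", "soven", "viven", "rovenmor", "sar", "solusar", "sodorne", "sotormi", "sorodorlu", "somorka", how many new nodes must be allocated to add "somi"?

1

"som" is already a path in the trie; the remaining "i" must be added.
Each of the 1 remaining characters creates one node.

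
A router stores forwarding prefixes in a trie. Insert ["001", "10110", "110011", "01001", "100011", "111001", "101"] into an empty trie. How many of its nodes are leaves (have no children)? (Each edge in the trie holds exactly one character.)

6

Leaves are exactly the stored words that no other stored word extends.
Those words: "001", "01001", "100011", "10110", "110011", "111001"
Leaf count: 6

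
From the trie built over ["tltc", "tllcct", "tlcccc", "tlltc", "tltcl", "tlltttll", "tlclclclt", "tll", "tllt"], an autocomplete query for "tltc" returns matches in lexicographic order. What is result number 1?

DFS of the "tltc" subtree visits, in order: "tltc", "tltcl"
Position 1: tltc

tltc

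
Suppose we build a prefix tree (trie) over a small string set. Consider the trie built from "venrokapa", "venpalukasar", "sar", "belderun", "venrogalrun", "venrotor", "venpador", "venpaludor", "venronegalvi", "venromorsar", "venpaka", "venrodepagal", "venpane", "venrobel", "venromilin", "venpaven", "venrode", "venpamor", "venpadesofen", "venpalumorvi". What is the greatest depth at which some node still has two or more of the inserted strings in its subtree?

Equivalently: take the maximum, over all pairs, of their longest common prefix length.
e.g. "venpaludor" and "venpalukasar" share the prefix "venpalu" of length 7; no pair shares a longer one.
Longest shared-prefix length: 7

7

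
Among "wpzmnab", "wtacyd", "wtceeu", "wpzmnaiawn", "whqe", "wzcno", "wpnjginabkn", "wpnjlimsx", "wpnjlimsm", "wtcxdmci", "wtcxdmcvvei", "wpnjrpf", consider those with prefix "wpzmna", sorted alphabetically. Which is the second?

wpzmnaiawn

Filter for "wpzmna…" and sort: "wpzmnab", "wpzmnaiawn"
The 2nd is wpzmnaiawn.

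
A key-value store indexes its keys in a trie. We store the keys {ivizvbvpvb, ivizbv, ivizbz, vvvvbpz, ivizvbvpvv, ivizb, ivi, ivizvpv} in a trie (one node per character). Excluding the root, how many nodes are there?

23

For each word, the new-node count is its length minus the longest prefix already in the trie:
  "ivizvbvpvb" → 10 new (i, v, i, z, v, b, v, p, v, b)
  "ivizbv" → prefix "iviz" already present; 2 new (b, v)
  "ivizbz" → prefix "ivizb" already present; 1 new (z)
  "vvvvbpz" → 7 new (v, v, v, v, b, p, z)
  "ivizvbvpvv" → prefix "ivizvbvpv" already present; 1 new (v)
  "ivizb" → prefix "ivizb" already present; 0 new (none)
  "ivi" → prefix "ivi" already present; 0 new (none)
  "ivizvpv" → prefix "ivizv" already present; 2 new (p, v)
Total nodes = 10 + 2 + 1 + 7 + 1 + 0 + 0 + 2 = 23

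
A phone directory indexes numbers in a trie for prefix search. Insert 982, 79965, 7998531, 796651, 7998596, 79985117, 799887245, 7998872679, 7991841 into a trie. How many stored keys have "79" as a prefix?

Traverse to the node for "79", then collect every word in that subtree.
Matches: "796651", "7991841", "79965", "79985117", "7998531", "7998596", "799887245", "7998872679"
Count: 8

8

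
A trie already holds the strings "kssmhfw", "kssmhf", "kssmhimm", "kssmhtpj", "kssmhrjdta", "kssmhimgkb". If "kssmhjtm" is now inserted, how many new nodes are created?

Walking "kssmhjtm" from the root, the first 5 characters ("kssmh") follow existing edges; "j" is the first miss.
Each of the 3 remaining characters creates one node.

3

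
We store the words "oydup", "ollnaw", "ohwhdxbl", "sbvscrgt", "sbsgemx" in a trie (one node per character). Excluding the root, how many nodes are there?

30

Count nodes per top-level branch (shared prefixes stored once):
  'o'-branch (ohwhdxbl, ollnaw, oydup): 17 nodes
  's'-branch (sbsgemx, sbvscrgt): 13 nodes
Sum: 30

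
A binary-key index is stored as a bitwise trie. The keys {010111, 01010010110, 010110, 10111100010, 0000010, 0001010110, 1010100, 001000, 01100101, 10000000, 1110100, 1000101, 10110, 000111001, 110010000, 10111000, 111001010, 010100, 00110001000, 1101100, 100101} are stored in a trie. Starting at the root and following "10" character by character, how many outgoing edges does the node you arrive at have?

Follow the path "10" to its node, then look at its outgoing edges.
Distinct next characters after "10": 0, 1.
That node has 2 child edges.

2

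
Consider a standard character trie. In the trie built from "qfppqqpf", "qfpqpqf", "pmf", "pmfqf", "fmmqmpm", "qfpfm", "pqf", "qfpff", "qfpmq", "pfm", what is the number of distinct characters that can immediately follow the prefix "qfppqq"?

Follow the path "qfppqq" to its node, then look at its outgoing edges.
Distinct next characters after "qfppqq": p.
That node has 1 child edge.

1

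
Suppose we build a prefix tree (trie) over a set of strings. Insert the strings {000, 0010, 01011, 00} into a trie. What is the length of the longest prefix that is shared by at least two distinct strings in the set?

2

Equivalently: take the maximum, over all pairs, of their longest common prefix length.
e.g. "00" and "000" share the prefix "00" of length 2; no pair shares a longer one.
Longest shared-prefix length: 2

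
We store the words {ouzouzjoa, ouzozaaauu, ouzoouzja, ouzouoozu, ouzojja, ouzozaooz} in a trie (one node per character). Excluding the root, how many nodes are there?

Trie structure (* marks end of a word):
(root)
└─ o
   └─ u
      └─ z
         └─ o
            ├─ j
            │  └─ j
            │     └─ a *
            ├─ o
            │  └─ u
            │     └─ z
            │        └─ j
            │           └─ a *
            ├─ u
            │  ├─ o
            │  │  └─ o
            │  │     └─ z
            │  │        └─ u *
            │  └─ z
            │     └─ j
            │        └─ o
            │           └─ a *
            └─ z
               └─ a
                  ├─ a
                  │  └─ a
                  │     └─ u
                  │        └─ u *
                  └─ o
                     └─ o
                        └─ z *
Counting every labelled node above: 30.

30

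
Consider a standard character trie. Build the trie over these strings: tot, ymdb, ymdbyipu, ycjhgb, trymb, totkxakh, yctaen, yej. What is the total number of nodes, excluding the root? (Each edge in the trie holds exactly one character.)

31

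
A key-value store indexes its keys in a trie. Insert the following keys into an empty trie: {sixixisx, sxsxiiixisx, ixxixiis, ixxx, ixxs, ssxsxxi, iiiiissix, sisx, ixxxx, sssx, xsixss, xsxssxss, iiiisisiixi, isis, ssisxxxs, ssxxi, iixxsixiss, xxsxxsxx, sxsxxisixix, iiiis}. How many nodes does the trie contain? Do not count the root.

Insert word by word; a character creates a node only if that edge doesn't already exist:
  "sixixisx" → 8 new (s, i, x, i, x, i, s, x)
  "sxsxiiixisx" → prefix "s" already present; 10 new (x, s, x, i, i, i, x, i, s, x)
  "ixxixiis" → 8 new (i, x, x, i, x, i, i, s)
  "ixxx" → prefix "ixx" already present; 1 new (x)
  "ixxs" → prefix "ixx" already present; 1 new (s)
  "ssxsxxi" → prefix "s" already present; 6 new (s, x, s, x, x, i)
  "iiiiissix" → prefix "i" already present; 8 new (i, i, i, i, s, s, i, x)
  "sisx" → prefix "si" already present; 2 new (s, x)
  "ixxxx" → prefix "ixxx" already present; 1 new (x)
  "sssx" → prefix "ss" already present; 2 new (s, x)
  "xsixss" → 6 new (x, s, i, x, s, s)
  "xsxssxss" → prefix "xs" already present; 6 new (x, s, s, x, s, s)
  "iiiisisiixi" → prefix "iiii" already present; 7 new (s, i, s, i, i, x, i)
  "isis" → prefix "i" already present; 3 new (s, i, s)
  "ssisxxxs" → prefix "ss" already present; 6 new (i, s, x, x, x, s)
  "ssxxi" → prefix "ssx" already present; 2 new (x, i)
  "iixxsixiss" → prefix "ii" already present; 8 new (x, x, s, i, x, i, s, s)
  "xxsxxsxx" → prefix "x" already present; 7 new (x, s, x, x, s, x, x)
  "sxsxxisixix" → prefix "sxsx" already present; 7 new (x, i, s, i, x, i, x)
  "iiiis" → prefix "iiiis" already present; 0 new (none)
Total nodes = 8 + 10 + 8 + 1 + 1 + 6 + 8 + 2 + 1 + 2 + 6 + 6 + 7 + 3 + 6 + 2 + 8 + 7 + 7 + 0 = 99

99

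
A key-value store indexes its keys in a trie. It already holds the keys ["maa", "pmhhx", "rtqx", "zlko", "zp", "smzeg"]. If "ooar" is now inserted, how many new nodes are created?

4

No existing word starts with "o", so every character of "ooar" needs a new node.
4 − 0 = 4 new nodes.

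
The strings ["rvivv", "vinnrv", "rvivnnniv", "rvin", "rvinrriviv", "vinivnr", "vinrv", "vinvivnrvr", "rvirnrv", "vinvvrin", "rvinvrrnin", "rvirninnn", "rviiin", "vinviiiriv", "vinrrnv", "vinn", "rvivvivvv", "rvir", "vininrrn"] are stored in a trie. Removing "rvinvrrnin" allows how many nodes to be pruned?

A node on "rvinvrrnin"'s path can go only if nothing else ends at it or branches off below it.
The suffix "vrrnin" (6 nodes) is used only by "rvinvrrnin"; the node for "rvin" still has the child "r", so pruning stops there.
Nodes removed: 6

6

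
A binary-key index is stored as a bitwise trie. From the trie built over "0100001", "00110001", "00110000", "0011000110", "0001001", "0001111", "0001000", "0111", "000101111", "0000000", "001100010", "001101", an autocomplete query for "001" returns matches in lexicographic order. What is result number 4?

0011000110

Filter for "001…" and sort: "00110000", "00110001", "001100010", "0011000110", "001101"
The 4th is 0011000110.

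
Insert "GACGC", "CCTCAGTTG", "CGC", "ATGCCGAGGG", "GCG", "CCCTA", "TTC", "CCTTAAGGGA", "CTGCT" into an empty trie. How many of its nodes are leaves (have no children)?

9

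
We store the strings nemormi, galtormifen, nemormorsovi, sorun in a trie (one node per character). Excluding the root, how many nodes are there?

Insert word by word; a character creates a node only if that edge doesn't already exist:
  "nemormi" → 7 new (n, e, m, o, r, m, i)
  "galtormifen" → 11 new (g, a, l, t, o, r, m, i, f, e, n)
  "nemormorsovi" → prefix "nemorm" already present; 6 new (o, r, s, o, v, i)
  "sorun" → 5 new (s, o, r, u, n)
Total nodes = 7 + 11 + 6 + 5 = 29

29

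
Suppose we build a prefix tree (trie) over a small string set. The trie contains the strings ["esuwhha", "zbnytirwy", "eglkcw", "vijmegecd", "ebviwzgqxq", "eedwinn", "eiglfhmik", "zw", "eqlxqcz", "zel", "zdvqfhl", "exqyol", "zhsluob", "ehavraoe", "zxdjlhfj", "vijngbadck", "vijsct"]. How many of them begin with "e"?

Filter for entries beginning with "e":
Matches: "ebviwzgqxq", "eedwinn", "eglkcw", "ehavraoe", "eiglfhmik", "eqlxqcz", "esuwhha", "exqyol"
Count: 8

8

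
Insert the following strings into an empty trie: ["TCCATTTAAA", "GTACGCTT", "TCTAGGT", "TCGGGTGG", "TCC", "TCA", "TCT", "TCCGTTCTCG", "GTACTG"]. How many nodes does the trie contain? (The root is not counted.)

Insert word by word; a character creates a node only if that edge doesn't already exist:
  "TCCATTTAAA" → 10 new (T, C, C, A, T, T, T, A, A, A)
  "GTACGCTT" → 8 new (G, T, A, C, G, C, T, T)
  "TCTAGGT" → prefix "TC" already present; 5 new (T, A, G, G, T)
  "TCGGGTGG" → prefix "TC" already present; 6 new (G, G, G, T, G, G)
  "TCC" → prefix "TCC" already present; 0 new (none)
  "TCA" → prefix "TC" already present; 1 new (A)
  "TCT" → prefix "TCT" already present; 0 new (none)
  "TCCGTTCTCG" → prefix "TCC" already present; 7 new (G, T, T, C, T, C, G)
  "GTACTG" → prefix "GTAC" already present; 2 new (T, G)
Total nodes = 10 + 8 + 5 + 6 + 0 + 1 + 0 + 7 + 2 = 39

39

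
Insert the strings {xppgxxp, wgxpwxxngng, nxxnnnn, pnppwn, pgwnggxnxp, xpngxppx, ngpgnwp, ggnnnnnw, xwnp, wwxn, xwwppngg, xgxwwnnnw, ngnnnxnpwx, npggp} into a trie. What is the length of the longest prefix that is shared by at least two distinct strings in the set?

2

Look for the deepest trie node that still has at least two words in its subtree.
e.g. "ngnnnxnpwx" and "ngpgnwp" share the prefix "ng" of length 2; no pair shares a longer one.
Longest shared-prefix length: 2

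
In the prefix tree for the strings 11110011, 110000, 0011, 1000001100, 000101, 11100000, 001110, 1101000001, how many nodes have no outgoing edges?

Leaves are exactly the stored words that no other stored word extends.
Those words: "000101", "001110", "1000001100", "110000", "1101000001", "11100000", "11110011"
Leaf count: 7

7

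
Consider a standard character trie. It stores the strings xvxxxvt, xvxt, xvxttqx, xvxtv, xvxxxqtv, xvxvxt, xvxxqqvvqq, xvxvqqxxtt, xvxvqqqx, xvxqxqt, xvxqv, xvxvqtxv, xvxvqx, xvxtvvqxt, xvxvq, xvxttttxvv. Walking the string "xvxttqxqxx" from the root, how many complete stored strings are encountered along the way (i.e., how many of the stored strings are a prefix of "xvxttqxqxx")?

Traverse "xvxttqxqxx" character by character; count nodes along the way that are marked as word ends.
Prefixes of the query that are stored words: "xvxt", "xvxttqx"
Count: 2

2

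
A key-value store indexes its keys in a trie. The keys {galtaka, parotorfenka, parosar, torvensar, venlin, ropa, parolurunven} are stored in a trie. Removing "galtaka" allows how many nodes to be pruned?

7

Walk "galtaka" from the leaf back toward the root, removing each node that no remaining word uses.
No other word shares any prefix with "galtaka", so all 7 of its nodes go.
Nodes removed: 7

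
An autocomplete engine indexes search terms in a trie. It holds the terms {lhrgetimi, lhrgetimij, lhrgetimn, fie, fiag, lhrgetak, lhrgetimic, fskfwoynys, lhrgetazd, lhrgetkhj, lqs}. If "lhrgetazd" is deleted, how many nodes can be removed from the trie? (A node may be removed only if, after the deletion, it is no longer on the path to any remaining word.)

2

Walk "lhrgetazd" from the leaf back toward the root, removing each node that no remaining word uses.
The suffix "zd" (2 nodes) is used only by "lhrgetazd"; the node for "lhrgeta" still has the child "k", so pruning stops there.
Nodes removed: 2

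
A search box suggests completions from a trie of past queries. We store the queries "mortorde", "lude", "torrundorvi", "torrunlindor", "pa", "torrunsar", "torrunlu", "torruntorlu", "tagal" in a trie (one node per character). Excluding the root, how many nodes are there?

Insert word by word; a character creates a node only if that edge doesn't already exist:
  "mortorde" → 8 new (m, o, r, t, o, r, d, e)
  "lude" → 4 new (l, u, d, e)
  "torrundorvi" → 11 new (t, o, r, r, u, n, d, o, r, v, i)
  "torrunlindor" → prefix "torrun" already present; 6 new (l, i, n, d, o, r)
  "pa" → 2 new (p, a)
  "torrunsar" → prefix "torrun" already present; 3 new (s, a, r)
  "torrunlu" → prefix "torrunl" already present; 1 new (u)
  "torruntorlu" → prefix "torrun" already present; 5 new (t, o, r, l, u)
  "tagal" → prefix "t" already present; 4 new (a, g, a, l)
Total nodes = 8 + 4 + 11 + 6 + 2 + 3 + 1 + 5 + 4 = 44

44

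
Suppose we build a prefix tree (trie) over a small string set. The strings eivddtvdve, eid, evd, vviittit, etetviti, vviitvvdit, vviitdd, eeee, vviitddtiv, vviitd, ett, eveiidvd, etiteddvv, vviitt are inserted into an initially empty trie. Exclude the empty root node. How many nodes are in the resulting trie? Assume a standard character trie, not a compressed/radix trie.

55

Trace insertions, counting only characters that open a new branch:
  "eivddtvdve" → 10 new (e, i, v, d, d, t, v, d, v, e)
  "eid" → prefix "ei" already present; 1 new (d)
  "evd" → prefix "e" already present; 2 new (v, d)
  "vviittit" → 8 new (v, v, i, i, t, t, i, t)
  "etetviti" → prefix "e" already present; 7 new (t, e, t, v, i, t, i)
  "vviitvvdit" → prefix "vviit" already present; 5 new (v, v, d, i, t)
  "vviitdd" → prefix "vviit" already present; 2 new (d, d)
  "eeee" → prefix "e" already present; 3 new (e, e, e)
  "vviitddtiv" → prefix "vviitdd" already present; 3 new (t, i, v)
  "vviitd" → prefix "vviitd" already present; 0 new (none)
  "ett" → prefix "et" already present; 1 new (t)
  "eveiidvd" → prefix "ev" already present; 6 new (e, i, i, d, v, d)
  "etiteddvv" → prefix "et" already present; 7 new (i, t, e, d, d, v, v)
  "vviitt" → prefix "vviitt" already present; 0 new (none)
Total nodes = 10 + 1 + 2 + 8 + 7 + 5 + 2 + 3 + 3 + 0 + 1 + 6 + 7 + 0 = 55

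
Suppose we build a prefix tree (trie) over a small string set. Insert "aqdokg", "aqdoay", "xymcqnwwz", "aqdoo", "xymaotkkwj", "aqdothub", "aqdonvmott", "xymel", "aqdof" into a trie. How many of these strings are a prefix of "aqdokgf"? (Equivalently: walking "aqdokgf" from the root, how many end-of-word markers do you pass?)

Traverse "aqdokgf" character by character; count nodes along the way that are marked as word ends.
Prefixes of the query that are stored words: "aqdokg"
Count: 1

1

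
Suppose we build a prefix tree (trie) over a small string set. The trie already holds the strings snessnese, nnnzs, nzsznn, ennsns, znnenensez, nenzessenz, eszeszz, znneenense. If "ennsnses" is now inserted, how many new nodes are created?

"ennsns" is already a path in the trie; the remaining "es" must be added.
Each of the 2 remaining characters creates one node.

2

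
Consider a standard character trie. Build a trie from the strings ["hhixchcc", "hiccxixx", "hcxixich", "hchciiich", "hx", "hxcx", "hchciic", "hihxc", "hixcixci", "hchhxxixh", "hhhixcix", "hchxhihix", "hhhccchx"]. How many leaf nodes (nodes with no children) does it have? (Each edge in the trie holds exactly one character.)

A leaf is a node with no children — equivalently, the end of a word that is not a proper prefix of any other stored word.
Those words: "hchciic", "hchciiich", "hchhxxixh", "hchxhihix", "hcxixich", "hhhccchx", "hhhixcix", "hhixchcc", "hiccxixx", "hihxc", "hixcixci", "hxcx"
Leaf count: 12

12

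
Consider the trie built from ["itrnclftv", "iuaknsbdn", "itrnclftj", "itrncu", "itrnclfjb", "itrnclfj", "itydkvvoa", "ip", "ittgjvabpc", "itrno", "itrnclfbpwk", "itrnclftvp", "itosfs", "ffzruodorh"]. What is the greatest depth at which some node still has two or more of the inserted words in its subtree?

The deepest shared node is where two words last agree before diverging.
"itrnclftv" and "itrnclftvp" agree on "itrnclftv" (9 characters) before diverging; nothing deeper is shared.
Longest shared-prefix length: 9

9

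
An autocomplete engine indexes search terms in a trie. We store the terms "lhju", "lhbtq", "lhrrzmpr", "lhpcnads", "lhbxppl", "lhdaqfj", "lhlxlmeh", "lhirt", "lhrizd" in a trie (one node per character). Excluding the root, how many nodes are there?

Trie structure (* marks end of a word):
(root)
└─ l
   └─ h
      ├─ b
      │  ├─ t
      │  │  └─ q *
      │  └─ x
      │     └─ p
      │        └─ p
      │           └─ l *
      ├─ d
      │  └─ a
      │     └─ q
      │        └─ f
      │           └─ j *
      ├─ i
      │  └─ r
      │     └─ t *
      ├─ j
      │  └─ u *
      ├─ l
      │  └─ x
      │     └─ l
      │        └─ m
      │           └─ e
      │              └─ h *
      ├─ p
      │  └─ c
      │     └─ n
      │        └─ a
      │           └─ d
      │              └─ s *
      └─ r
         ├─ i
         │  └─ z
         │     └─ d *
         └─ r
            └─ z
               └─ m
                  └─ p
                     └─ r *
Counting every labelled node above: 40.

40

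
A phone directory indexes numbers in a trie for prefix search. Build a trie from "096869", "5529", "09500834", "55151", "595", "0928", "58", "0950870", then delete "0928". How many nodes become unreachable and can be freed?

After clearing the end-marker at "0928", prune upward until reaching a node still needed by another word.
The suffix "28" (2 nodes) is used only by "0928"; the node for "09" still has the child "6", so pruning stops there.
Nodes removed: 2

2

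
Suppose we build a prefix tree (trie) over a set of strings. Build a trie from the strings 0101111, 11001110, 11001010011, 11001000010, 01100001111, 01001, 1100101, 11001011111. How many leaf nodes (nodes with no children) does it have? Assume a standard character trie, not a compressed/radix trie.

7

Leaves are exactly the stored words that no other stored word extends.
Those words: "01001", "0101111", "01100001111", "11001000010", "11001010011", "11001011111", "11001110"
Leaf count: 7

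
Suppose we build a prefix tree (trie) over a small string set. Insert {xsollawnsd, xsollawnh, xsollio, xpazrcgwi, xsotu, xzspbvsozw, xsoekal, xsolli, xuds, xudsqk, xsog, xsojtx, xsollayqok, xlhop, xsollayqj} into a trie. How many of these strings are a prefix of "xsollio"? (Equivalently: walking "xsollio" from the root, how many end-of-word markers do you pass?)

2

Check each prefix of "xsollio" against the stored set — each match is an end-marker on the path.
Prefixes of the query that are stored words: "xsolli", "xsollio"
Count: 2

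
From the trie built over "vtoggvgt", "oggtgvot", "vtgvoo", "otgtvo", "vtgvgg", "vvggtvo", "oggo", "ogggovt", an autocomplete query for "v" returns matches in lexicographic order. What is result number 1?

Filter for "v…" and sort: "vtgvgg", "vtgvoo", "vtoggvgt", "vvggtvo"
Position 1: vtgvgg

vtgvgg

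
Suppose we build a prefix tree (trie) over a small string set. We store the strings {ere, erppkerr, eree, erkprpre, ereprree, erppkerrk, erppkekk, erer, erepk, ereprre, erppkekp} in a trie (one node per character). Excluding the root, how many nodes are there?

27

Trie structure (* marks end of a word):
(root)
└─ e
   └─ r
      ├─ e *
      │  ├─ e *
      │  ├─ p
      │  │  ├─ k *
      │  │  └─ r
      │  │     └─ r
      │  │        └─ e *
      │  │           └─ e *
      │  └─ r *
      ├─ k
      │  └─ p
      │     └─ r
      │        └─ p
      │           └─ r
      │              └─ e *
      └─ p
         └─ p
            └─ k
               └─ e
                  ├─ k
                  │  ├─ k *
                  │  └─ p *
                  └─ r
                     └─ r *
                        └─ k *
Counting every labelled node above: 27.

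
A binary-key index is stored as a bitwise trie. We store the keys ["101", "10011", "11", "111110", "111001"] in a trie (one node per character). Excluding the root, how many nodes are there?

14

For each word, the new-node count is its length minus the longest prefix already in the trie:
  "101" → 3 new (1, 0, 1)
  "10011" → prefix "10" already present; 3 new (0, 1, 1)
  "11" → prefix "1" already present; 1 new (1)
  "111110" → prefix "11" already present; 4 new (1, 1, 1, 0)
  "111001" → prefix "111" already present; 3 new (0, 0, 1)
Total nodes = 3 + 3 + 1 + 4 + 3 = 14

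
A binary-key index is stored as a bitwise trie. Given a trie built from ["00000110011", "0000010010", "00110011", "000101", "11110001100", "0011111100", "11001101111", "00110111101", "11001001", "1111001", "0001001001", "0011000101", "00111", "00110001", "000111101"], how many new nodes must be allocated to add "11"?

0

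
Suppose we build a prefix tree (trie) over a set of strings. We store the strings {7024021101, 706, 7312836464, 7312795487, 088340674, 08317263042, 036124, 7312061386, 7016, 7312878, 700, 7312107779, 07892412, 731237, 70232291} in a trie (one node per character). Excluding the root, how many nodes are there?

80

Trace insertions, counting only characters that open a new branch:
  "7024021101" → 10 new (7, 0, 2, 4, 0, 2, 1, 1, 0, 1)
  "706" → prefix "70" already present; 1 new (6)
  "7312836464" → prefix "7" already present; 9 new (3, 1, 2, 8, 3, 6, 4, 6, 4)
  "7312795487" → prefix "7312" already present; 6 new (7, 9, 5, 4, 8, 7)
  "088340674" → 9 new (0, 8, 8, 3, 4, 0, 6, 7, 4)
  "08317263042" → prefix "08" already present; 9 new (3, 1, 7, 2, 6, 3, 0, 4, 2)
  "036124" → prefix "0" already present; 5 new (3, 6, 1, 2, 4)
  "7312061386" → prefix "7312" already present; 6 new (0, 6, 1, 3, 8, 6)
  "7016" → prefix "70" already present; 2 new (1, 6)
  "7312878" → prefix "73128" already present; 2 new (7, 8)
  "700" → prefix "70" already present; 1 new (0)
  "7312107779" → prefix "7312" already present; 6 new (1, 0, 7, 7, 7, 9)
  "07892412" → prefix "0" already present; 7 new (7, 8, 9, 2, 4, 1, 2)
  "731237" → prefix "7312" already present; 2 new (3, 7)
  "70232291" → prefix "702" already present; 5 new (3, 2, 2, 9, 1)
Total nodes = 10 + 1 + 9 + 6 + 9 + 9 + 5 + 6 + 2 + 2 + 1 + 6 + 7 + 2 + 5 = 80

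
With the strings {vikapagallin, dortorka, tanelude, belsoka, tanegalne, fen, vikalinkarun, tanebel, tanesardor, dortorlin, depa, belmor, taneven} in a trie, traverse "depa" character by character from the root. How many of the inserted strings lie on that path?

1

Walk "depa" from the root; an end-of-word marker is hit whenever a stored word is a prefix of "depa".
Prefixes of the query that are stored words: "depa"
Count: 1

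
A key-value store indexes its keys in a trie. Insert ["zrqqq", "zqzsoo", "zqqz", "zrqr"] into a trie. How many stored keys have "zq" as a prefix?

2

Filter for entries beginning with "zq":
Words under "zq": zqqz, zqzsoo
Count: 2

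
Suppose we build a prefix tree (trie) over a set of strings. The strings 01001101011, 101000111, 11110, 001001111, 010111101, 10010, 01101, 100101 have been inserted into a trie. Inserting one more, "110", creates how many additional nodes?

1

The longest prefix of "110" already in the trie is "11" (length 2).
Each of the 1 remaining characters creates one node.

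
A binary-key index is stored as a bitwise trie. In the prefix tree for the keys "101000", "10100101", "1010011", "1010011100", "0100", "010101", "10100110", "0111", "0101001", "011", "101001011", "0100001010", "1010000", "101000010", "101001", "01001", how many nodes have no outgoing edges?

A leaf is a node with no children — equivalently, the end of a word that is not a proper prefix of any other stored word.
Those words: "0100001010", "01001", "0101001", "010101", "0111", "101000010", "101001011", "10100110", "1010011100"
Leaf count: 9

9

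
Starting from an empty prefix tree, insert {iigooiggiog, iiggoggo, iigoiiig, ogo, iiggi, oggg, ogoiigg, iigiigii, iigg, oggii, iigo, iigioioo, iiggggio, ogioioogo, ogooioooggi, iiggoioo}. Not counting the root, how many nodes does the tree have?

63

Insert word by word; a character creates a node only if that edge doesn't already exist:
  "iigooiggiog" → 11 new (i, i, g, o, o, i, g, g, i, o, g)
  "iiggoggo" → prefix "iig" already present; 5 new (g, o, g, g, o)
  "iigoiiig" → prefix "iigo" already present; 4 new (i, i, i, g)
  "ogo" → 3 new (o, g, o)
  "iiggi" → prefix "iigg" already present; 1 new (i)
  "oggg" → prefix "og" already present; 2 new (g, g)
  "ogoiigg" → prefix "ogo" already present; 4 new (i, i, g, g)
  "iigiigii" → prefix "iig" already present; 5 new (i, i, g, i, i)
  "iigg" → prefix "iigg" already present; 0 new (none)
  "oggii" → prefix "ogg" already present; 2 new (i, i)
  "iigo" → prefix "iigo" already present; 0 new (none)
  "iigioioo" → prefix "iigi" already present; 4 new (o, i, o, o)
  "iiggggio" → prefix "iigg" already present; 4 new (g, g, i, o)
  "ogioioogo" → prefix "og" already present; 7 new (i, o, i, o, o, g, o)
  "ogooioooggi" → prefix "ogo" already present; 8 new (o, i, o, o, o, g, g, i)
  "iiggoioo" → prefix "iiggo" already present; 3 new (i, o, o)
Total nodes = 11 + 5 + 4 + 3 + 1 + 2 + 4 + 5 + 0 + 2 + 0 + 4 + 4 + 7 + 8 + 3 = 63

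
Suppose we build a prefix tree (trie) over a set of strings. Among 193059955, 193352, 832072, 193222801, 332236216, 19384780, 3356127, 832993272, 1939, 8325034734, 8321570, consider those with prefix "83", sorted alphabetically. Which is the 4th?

Words with prefix "83", in lexicographic order: "832072", "8321570", "8325034734", "832993272"
The 4th is 832993272.

832993272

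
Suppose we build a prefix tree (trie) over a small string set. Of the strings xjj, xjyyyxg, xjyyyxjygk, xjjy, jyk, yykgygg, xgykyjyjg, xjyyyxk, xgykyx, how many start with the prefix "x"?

7

Walk to "x"; the words in its subtree are exactly those with that prefix.
Matches: "xgykyjyjg", "xgykyx", "xjj", "xjjy", "xjyyyxg", "xjyyyxjygk", "xjyyyxk"
Count: 7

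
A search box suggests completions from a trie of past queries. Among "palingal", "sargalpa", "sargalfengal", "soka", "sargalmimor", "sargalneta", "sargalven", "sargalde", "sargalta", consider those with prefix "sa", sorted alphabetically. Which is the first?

Filter for "sa…" and sort: "sargalde", "sargalfengal", "sargalmimor", "sargalneta", "sargalpa", "sargalta", "sargalven"
Position 1: sargalde

sargalde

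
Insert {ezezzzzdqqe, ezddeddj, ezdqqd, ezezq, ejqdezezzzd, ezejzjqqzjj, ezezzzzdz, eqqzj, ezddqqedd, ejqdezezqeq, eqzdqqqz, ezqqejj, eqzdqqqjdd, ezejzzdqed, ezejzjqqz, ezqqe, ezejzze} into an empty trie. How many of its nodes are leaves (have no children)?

Leaves are exactly the stored words that no other stored word extends.
Those words: "ejqdezezqeq", "ejqdezezzzd", "eqqzj", "eqzdqqqjdd", "eqzdqqqz", "ezddeddj", "ezddqqedd", "ezdqqd", "ezejzjqqzjj", "ezejzzdqed", "ezejzze", "ezezq", "ezezzzzdqqe", "ezezzzzdz", "ezqqejj"
Leaf count: 15

15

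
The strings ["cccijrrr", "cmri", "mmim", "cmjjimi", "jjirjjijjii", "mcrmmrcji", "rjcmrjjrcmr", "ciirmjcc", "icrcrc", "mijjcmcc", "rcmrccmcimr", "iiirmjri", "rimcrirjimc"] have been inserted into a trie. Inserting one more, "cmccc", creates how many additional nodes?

3

Walking "cmccc" from the root, the first 2 characters ("cm") follow existing edges; "c" is the first miss.
So 5 − 2 = 3 new nodes.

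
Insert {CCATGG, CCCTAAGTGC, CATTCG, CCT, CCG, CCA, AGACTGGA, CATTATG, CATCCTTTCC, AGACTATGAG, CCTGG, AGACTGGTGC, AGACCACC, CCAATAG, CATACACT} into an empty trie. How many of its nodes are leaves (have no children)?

13

Leaves are exactly the stored words that no other stored word extends.
Those words: "AGACCACC", "AGACTATGAG", "AGACTGGA", "AGACTGGTGC", "CATACACT", "CATCCTTTCC", "CATTATG", "CATTCG", "CCAATAG", "CCATGG", "CCCTAAGTGC", "CCG", "CCTGG"
Leaf count: 13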